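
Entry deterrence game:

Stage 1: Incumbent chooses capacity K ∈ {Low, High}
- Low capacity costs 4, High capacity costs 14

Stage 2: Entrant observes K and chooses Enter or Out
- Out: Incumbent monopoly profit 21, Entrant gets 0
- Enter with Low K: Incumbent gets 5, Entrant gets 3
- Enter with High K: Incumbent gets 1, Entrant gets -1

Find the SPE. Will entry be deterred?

SPE: (High, Enter|Low, Out|High); Entry deterred. Incumbent net profit = 7

Work:
After Low K: Entrant enters (3 > 0)
After High K: Entrant stays out (-1 < 0)
Incumbent: Low → 5−4=1, High → 21−14=7
Incumbent chooses High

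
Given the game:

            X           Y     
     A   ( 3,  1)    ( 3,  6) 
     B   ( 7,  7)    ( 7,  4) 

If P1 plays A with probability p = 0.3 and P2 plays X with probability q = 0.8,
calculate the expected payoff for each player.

E[P1] = 5.8, E[P2] = 5.08

Work:
E[P1] = p·q·π₁(A,X) + p·(1-q)·π₁(A,Y) + (1-p)·q·π₁(B,X) + (1-p)·(1-q)·π₁(B,Y)
= 0.3·0.8·3 + 0.3·0.2·3 + 0.7·0.8·7 + 0.7·0.2·7
= 5.8

E[P2] = 5.08 (similar calculation)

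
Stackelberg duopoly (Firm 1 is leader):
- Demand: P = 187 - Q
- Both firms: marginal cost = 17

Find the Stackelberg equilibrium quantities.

q₁* (leader) = 85.0, q₂* (follower) = 42.5

Work:
Follower's reaction: q₂ = (a - c - q₁)/2
Leader substitutes: π₁ = q₁·(a - q₁ - (a-c-q₁)/2 - c)
FOC: q₁* = (187 - 17)/2 = 85.00
Then: q₂* = (187 - 17 - 85.0)/2 = 42.50
Leader has first-mover advantage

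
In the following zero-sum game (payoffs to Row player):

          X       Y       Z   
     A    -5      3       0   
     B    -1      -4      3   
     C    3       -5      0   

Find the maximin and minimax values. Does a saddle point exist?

Maximin = -4, Minimax = 3, Saddle: False

Work:
Row minimums: [-5, -4, -5] → maximin = -4
Column maximums: [3, 3, 3] → minimax = 3
No saddle point (maximin ≠ minimax). Mixed strategy needed.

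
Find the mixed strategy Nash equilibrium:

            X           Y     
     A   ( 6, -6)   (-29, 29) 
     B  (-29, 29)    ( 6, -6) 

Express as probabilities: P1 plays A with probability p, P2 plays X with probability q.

p = 0.5, q = 0.5

Work:
Find probabilities that make opponent indifferent:
P2 chooses q to make P1 indifferent between A and B
P1 chooses p to make P2 indifferent between X and Y
Mixed NE: P1 plays (A: 0.5, B: 0.5), P2 plays (X: 0.5, Y: 0.5)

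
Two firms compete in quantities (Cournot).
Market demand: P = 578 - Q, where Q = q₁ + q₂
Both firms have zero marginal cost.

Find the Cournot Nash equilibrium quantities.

q₁* = q₂* = 192.67; P* = 192.67

Work:
Profit: π_i = P·q_i = (a - q_i - q_j)·q_i
FOC: ∂π_i/∂q_i = a - 2q_i - q_j = 0
Reaction function: q_i = (578 - q_j)/2
Symmetry: q* = 578/3 = 192.67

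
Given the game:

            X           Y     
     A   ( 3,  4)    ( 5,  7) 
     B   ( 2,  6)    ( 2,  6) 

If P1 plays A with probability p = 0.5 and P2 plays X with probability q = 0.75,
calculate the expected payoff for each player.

E[P1] = 2.75, E[P2] = 5.375

Work:
E[P1] = p·q·π₁(A,X) + p·(1-q)·π₁(A,Y) + (1-p)·q·π₁(B,X) + (1-p)·(1-q)·π₁(B,Y)
= 0.5·0.75·3 + 0.5·0.25·5 + 0.5·0.75·2 + 0.5·0.25·2
= 2.75

E[P2] = 5.375 (similar calculation)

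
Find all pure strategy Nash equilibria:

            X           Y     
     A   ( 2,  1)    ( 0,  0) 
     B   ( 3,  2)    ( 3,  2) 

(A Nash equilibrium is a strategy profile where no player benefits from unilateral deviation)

Nash equilibrium: (B, X), (B, Y)

Work:
Best responses:
  P1 vs X: payoffs [2, 3] → best response B (payoff 3)
  P1 vs Y: payoffs [0, 3] → best response B (payoff 3)
  P2 vs A: payoffs [1, 0] → best response X (payoff 1)
  P2 vs B: payoffs [2, 2] → best response X/Y (payoff 2)
Mutual best responses: (B,X), (B,Y) → Nash equilibria.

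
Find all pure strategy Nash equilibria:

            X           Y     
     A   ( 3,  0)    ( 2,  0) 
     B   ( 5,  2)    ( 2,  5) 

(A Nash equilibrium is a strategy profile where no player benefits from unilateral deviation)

Nash equilibrium: (A, Y), (B, Y)

Work:
Best responses:
  P1 vs X: payoffs [3, 5] → best response B (payoff 5)
  P1 vs Y: payoffs [2, 2] → best response A/B (payoff 2)
  P2 vs A: payoffs [0, 0] → best response X/Y (payoff 0)
  P2 vs B: payoffs [2, 5] → best response Y (payoff 5)
Mutual best responses: (A,Y), (B,Y) → Nash equilibria.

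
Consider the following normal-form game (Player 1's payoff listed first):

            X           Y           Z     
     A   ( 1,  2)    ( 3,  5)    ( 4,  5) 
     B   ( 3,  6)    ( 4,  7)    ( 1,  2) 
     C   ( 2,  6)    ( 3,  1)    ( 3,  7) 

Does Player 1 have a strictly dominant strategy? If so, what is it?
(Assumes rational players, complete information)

No strictly dominant strategy exists for Player 1

Work:
A strategy strictly dominates another if it gives a strictly higher payoff against every opponent action. Compare each pair of P1's strategies column-by-column:
  A vs B: [1 vs 3, 3 vs 4, 4 vs 1] → A does not strictly dominate B (column X: 1 ≤ 3)
  A vs C: [1 vs 2, 3 vs 3, 4 vs 3] → A does not strictly dominate C (column X: 1 ≤ 2)
  B vs A: [3 vs 1, 4 vs 3, 1 vs 4] → B does not strictly dominate A (column Z: 1 ≤ 4)
  B vs C: [3 vs 2, 4 vs 3, 1 vs 3] → B does not strictly dominate C (column Z: 1 ≤ 3)
  C vs A: [2 vs 1, 3 vs 3, 3 vs 4] → C does not strictly dominate A (column Y: 3 ≤ 3)
  C vs B: [2 vs 3, 3 vs 4, 3 vs 1] → C does not strictly dominate B (column X: 2 ≤ 3)
No single strategy strictly dominates all others → no strictly dominant strategy.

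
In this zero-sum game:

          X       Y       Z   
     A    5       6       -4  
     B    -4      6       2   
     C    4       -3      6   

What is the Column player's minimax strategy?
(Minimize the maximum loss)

Column should play X, value = 5

Work:
Column player minimizes Row's maximum payoff:
Column X: max payoff to Row = 5
Column Y: max payoff to Row = 6
Column Z: max payoff to Row = 6
Minimum is 5, achieved by column X.
Minimax strategy: X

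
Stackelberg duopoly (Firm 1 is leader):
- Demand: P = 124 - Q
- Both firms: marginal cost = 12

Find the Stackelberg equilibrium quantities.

q₁* (leader) = 56.0, q₂* (follower) = 28.0

Work:
Follower's reaction: q₂ = (a - c - q₁)/2
Leader substitutes: π₁ = q₁·(a - q₁ - (a-c-q₁)/2 - c)
FOC: q₁* = (124 - 12)/2 = 56.00
Then: q₂* = (124 - 12 - 56.0)/2 = 28.00
Leader has first-mover advantage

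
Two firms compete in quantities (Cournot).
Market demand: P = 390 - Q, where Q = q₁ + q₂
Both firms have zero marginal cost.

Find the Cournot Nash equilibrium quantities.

q₁* = q₂* = 130.0; P* = 130.0

Work:
Profit: π_i = P·q_i = (a - q_i - q_j)·q_i
FOC: ∂π_i/∂q_i = a - 2q_i - q_j = 0
Reaction function: q_i = (390 - q_j)/2
Symmetry: q* = 390/3 = 130.0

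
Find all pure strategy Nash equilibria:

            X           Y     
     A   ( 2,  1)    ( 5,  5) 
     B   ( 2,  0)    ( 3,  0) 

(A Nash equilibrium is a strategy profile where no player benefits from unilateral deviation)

Nash equilibrium: (A, Y), (B, X)

Work:
Best responses:
  P1 vs X: payoffs [2, 2] → best response A/B (payoff 2)
  P1 vs Y: payoffs [5, 3] → best response A (payoff 5)
  P2 vs A: payoffs [1, 5] → best response Y (payoff 5)
  P2 vs B: payoffs [0, 0] → best response X/Y (payoff 0)
Mutual best responses: (A,Y), (B,X) → Nash equilibria.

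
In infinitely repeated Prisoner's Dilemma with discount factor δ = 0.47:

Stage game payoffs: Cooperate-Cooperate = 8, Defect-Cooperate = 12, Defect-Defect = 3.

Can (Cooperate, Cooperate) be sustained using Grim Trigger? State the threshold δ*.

δ* = 0.4444; since δ = 0.47 ≥ 0.4444, cooperation can be sustained

Work:
For Grim Trigger:
Cooperate forever: 8/(1-δ)
Defect then punished: 12 + 3·δ/(1-δ)
Need: 8/(1-δ) ≥ 12 + 3·δ/(1-δ)
Solving: δ ≥ (T-R)/(T-P) = (12-8)/(12-3) = 0.4444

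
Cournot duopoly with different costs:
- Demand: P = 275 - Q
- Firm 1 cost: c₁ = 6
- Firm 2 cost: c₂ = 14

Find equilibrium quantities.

q₁* = 92.33, q₂* = 84.33

Work:
Reaction: q₁ = (275 - 6 - q₂)/2
Reaction: q₂ = (275 - 14 - q₁)/2
Solve simultaneously:
q₁* = (275 - 2×6 + 14)/3 = 92.33
q₂* = (275 - 2×14 + 6)/3 = 84.33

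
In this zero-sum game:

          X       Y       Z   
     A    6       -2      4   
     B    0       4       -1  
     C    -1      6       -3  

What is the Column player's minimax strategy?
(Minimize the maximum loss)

Column should play Z, value = 4

Work:
Column player minimizes Row's maximum payoff:
Column X: max payoff to Row = 6
Column Y: max payoff to Row = 6
Column Z: max payoff to Row = 4
Minimum is 4, achieved by column Z.
Minimax strategy: Z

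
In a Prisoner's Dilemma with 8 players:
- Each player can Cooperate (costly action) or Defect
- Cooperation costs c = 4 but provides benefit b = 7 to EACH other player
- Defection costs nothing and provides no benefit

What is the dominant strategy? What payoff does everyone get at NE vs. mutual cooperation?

Dominant: Defect; NE payoff = 0; Coop payoff = 45

Work:
Defect dominates (saves cost c = 4, benefit to others is external)
NE: All defect → everyone gets 0
If all cooperate: each receives (7)×7 - 4 = 45
Social dilemma: 45 > 0 but NE gives 0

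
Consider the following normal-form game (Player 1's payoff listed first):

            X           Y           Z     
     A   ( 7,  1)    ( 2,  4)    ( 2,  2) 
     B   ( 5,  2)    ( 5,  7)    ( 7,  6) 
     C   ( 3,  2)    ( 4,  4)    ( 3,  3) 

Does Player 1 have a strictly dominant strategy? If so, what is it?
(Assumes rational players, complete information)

No strictly dominant strategy exists for Player 1

Work:
A strategy strictly dominates another if it gives a strictly higher payoff against every opponent action. Compare each pair of P1's strategies column-by-column:
  A vs B: [7 vs 5, 2 vs 5, 2 vs 7] → A does not strictly dominate B (column Y: 2 ≤ 5)
  A vs C: [7 vs 3, 2 vs 4, 2 vs 3] → A does not strictly dominate C (column Y: 2 ≤ 4)
  B vs A: [5 vs 7, 5 vs 2, 7 vs 2] → B does not strictly dominate A (column X: 5 ≤ 7)
  B vs C: [5 vs 3, 5 vs 4, 7 vs 3] → B strictly dominates C
  C vs A: [3 vs 7, 4 vs 2, 3 vs 2] → C does not strictly dominate A (column X: 3 ≤ 7)
  C vs B: [3 vs 5, 4 vs 5, 3 vs 7] → C does not strictly dominate B (column X: 3 ≤ 5)
No single strategy strictly dominates all others → no strictly dominant strategy.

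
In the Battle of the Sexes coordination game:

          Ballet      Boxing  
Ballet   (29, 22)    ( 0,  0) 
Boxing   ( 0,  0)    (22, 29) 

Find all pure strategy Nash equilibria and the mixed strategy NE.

Pure NE: (Ballet, Ballet) and (Boxing, Boxing); Mixed NE: p = 0.5686, q = 0.4314

Work:
Check pure NE:
(Ballet, Ballet): (29, 22) - no unilateral deviation beneficial
(Boxing, Boxing): (22, 29) - no unilateral deviation beneficial
Mixed NE: P1 plays Ballet with p = 0.5686, P2 plays Ballet with q = 0.4314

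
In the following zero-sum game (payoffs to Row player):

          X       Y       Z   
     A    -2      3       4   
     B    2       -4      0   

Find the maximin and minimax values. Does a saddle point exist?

Maximin = -2, Minimax = 2, Saddle: False

Work:
Row minimums: [-2, -4] → maximin = -2
Column maximums: [2, 3, 4] → minimax = 2
No saddle point (maximin ≠ minimax). Mixed strategy needed.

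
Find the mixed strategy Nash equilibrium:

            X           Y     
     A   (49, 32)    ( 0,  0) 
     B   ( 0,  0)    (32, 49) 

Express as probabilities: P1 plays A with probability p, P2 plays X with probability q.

p = 0.6049, q = 0.3951

Work:
Find probabilities that make opponent indifferent:
P2 chooses q to make P1 indifferent between A and B
P1 chooses p to make P2 indifferent between X and Y
Mixed NE: P1 plays (A: 0.6049, B: 0.3951), P2 plays (X: 0.3951, Y: 0.6049)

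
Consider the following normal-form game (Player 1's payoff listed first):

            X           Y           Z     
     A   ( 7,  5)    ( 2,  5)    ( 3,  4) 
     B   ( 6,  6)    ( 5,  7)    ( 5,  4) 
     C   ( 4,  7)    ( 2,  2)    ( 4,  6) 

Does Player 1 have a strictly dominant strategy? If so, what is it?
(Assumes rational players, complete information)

No strictly dominant strategy exists for Player 1

Work:
A strategy strictly dominates another if it gives a strictly higher payoff against every opponent action. Compare each pair of P1's strategies column-by-column:
  A vs B: [7 vs 6, 2 vs 5, 3 vs 5] → A does not strictly dominate B (column Y: 2 ≤ 5)
  A vs C: [7 vs 4, 2 vs 2, 3 vs 4] → A does not strictly dominate C (column Y: 2 ≤ 2)
  B vs A: [6 vs 7, 5 vs 2, 5 vs 3] → B does not strictly dominate A (column X: 6 ≤ 7)
  B vs C: [6 vs 4, 5 vs 2, 5 vs 4] → B strictly dominates C
  C vs A: [4 vs 7, 2 vs 2, 4 vs 3] → C does not strictly dominate A (column X: 4 ≤ 7)
  C vs B: [4 vs 6, 2 vs 5, 4 vs 5] → C does not strictly dominate B (column X: 4 ≤ 6)
No single strategy strictly dominates all others → no strictly dominant strategy.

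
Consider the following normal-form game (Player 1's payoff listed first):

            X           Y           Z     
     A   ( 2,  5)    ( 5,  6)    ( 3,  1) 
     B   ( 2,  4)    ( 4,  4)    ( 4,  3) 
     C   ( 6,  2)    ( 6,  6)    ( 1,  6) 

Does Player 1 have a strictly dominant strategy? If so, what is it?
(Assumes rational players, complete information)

No strictly dominant strategy exists for Player 1

Work:
A strategy strictly dominates another if it gives a strictly higher payoff against every opponent action. Compare each pair of P1's strategies column-by-column:
  A vs B: [2 vs 2, 5 vs 4, 3 vs 4] → A does not strictly dominate B (column X: 2 ≤ 2)
  A vs C: [2 vs 6, 5 vs 6, 3 vs 1] → A does not strictly dominate C (column X: 2 ≤ 6)
  B vs A: [2 vs 2, 4 vs 5, 4 vs 3] → B does not strictly dominate A (column X: 2 ≤ 2)
  B vs C: [2 vs 6, 4 vs 6, 4 vs 1] → B does not strictly dominate C (column X: 2 ≤ 6)
  C vs A: [6 vs 2, 6 vs 5, 1 vs 3] → C does not strictly dominate A (column Z: 1 ≤ 3)
  C vs B: [6 vs 2, 6 vs 4, 1 vs 4] → C does not strictly dominate B (column Z: 1 ≤ 4)
No single strategy strictly dominates all others → no strictly dominant strategy.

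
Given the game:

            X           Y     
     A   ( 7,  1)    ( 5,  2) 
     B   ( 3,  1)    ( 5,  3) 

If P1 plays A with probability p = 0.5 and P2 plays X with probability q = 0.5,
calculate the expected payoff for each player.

E[P1] = 5.0, E[P2] = 1.75

Work:
E[P1] = p·q·π₁(A,X) + p·(1-q)·π₁(A,Y) + (1-p)·q·π₁(B,X) + (1-p)·(1-q)·π₁(B,Y)
= 0.5·0.5·7 + 0.5·0.5·5 + 0.5·0.5·3 + 0.5·0.5·5
= 5.0

E[P2] = 1.75 (similar calculation)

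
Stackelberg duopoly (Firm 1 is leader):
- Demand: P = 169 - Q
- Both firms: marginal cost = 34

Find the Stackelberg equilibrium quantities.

q₁* (leader) = 67.5, q₂* (follower) = 33.75

Work:
Follower's reaction: q₂ = (a - c - q₁)/2
Leader substitutes: π₁ = q₁·(a - q₁ - (a-c-q₁)/2 - c)
FOC: q₁* = (169 - 34)/2 = 67.50
Then: q₂* = (169 - 34 - 67.5)/2 = 33.75
Leader has first-mover advantage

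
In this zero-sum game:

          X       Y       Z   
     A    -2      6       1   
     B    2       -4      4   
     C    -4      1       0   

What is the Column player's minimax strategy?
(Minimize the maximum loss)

Column should play X, value = 2

Work:
Column player minimizes Row's maximum payoff:
Column X: max payoff to Row = 2
Column Y: max payoff to Row = 6
Column Z: max payoff to Row = 4
Minimum is 2, achieved by column X.
Minimax strategy: X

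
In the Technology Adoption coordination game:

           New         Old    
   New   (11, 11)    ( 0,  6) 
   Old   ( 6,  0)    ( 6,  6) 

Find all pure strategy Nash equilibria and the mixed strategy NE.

Pure NE: (New, New) and (Old, Old); Mixed NE: p = 0.5455, q = 0.5455

Work:
Check pure NE:
(New, New): (11, 11) - no unilateral deviation beneficial
(Old, Old): (6, 6) - no unilateral deviation beneficial
Mixed NE: P1 plays New with p = 0.5455, P2 plays New with q = 0.5455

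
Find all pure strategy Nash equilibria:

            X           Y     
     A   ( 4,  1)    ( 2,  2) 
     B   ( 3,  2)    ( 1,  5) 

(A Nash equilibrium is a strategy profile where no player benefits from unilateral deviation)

Nash equilibrium: (A, Y)

Work:
Best responses:
  P1 vs X: payoffs [4, 3] → best response A (payoff 4)
  P1 vs Y: payoffs [2, 1] → best response A (payoff 2)
  P2 vs A: payoffs [1, 2] → best response Y (payoff 2)
  P2 vs B: payoffs [2, 5] → best response Y (payoff 5)
Mutual best responses: (A,Y) → Nash equilibria.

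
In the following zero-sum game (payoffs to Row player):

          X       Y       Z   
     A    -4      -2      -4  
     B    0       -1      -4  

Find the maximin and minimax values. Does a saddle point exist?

Maximin = -4, Minimax = -4, Saddle: True

Work:
Row minimums: [-4, -4] → maximin = -4
Column maximums: [0, -1, -4] → minimax = -4
Saddle point exists! Game value = -4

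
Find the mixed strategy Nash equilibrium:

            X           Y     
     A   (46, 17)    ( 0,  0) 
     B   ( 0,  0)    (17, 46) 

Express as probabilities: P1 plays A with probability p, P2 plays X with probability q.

p = 0.7302, q = 0.2698

Work:
Find probabilities that make opponent indifferent:
P2 chooses q to make P1 indifferent between A and B
P1 chooses p to make P2 indifferent between X and Y
Mixed NE: P1 plays (A: 0.7302, B: 0.2698), P2 plays (X: 0.2698, Y: 0.7302)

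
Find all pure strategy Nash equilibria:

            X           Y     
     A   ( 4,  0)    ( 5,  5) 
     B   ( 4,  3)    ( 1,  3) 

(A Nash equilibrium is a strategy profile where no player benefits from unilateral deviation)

Nash equilibrium: (A, Y), (B, X)

Work:
Best responses:
  P1 vs X: payoffs [4, 4] → best response A/B (payoff 4)
  P1 vs Y: payoffs [5, 1] → best response A (payoff 5)
  P2 vs A: payoffs [0, 5] → best response Y (payoff 5)
  P2 vs B: payoffs [3, 3] → best response X/Y (payoff 3)
Mutual best responses: (A,Y), (B,X) → Nash equilibria.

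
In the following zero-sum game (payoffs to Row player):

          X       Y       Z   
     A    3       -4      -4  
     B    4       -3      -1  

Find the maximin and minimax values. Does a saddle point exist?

Maximin = -3, Minimax = -3, Saddle: True

Work:
Row minimums: [-4, -3] → maximin = -3
Column maximums: [4, -3, -1] → minimax = -3
Saddle point exists! Game value = -3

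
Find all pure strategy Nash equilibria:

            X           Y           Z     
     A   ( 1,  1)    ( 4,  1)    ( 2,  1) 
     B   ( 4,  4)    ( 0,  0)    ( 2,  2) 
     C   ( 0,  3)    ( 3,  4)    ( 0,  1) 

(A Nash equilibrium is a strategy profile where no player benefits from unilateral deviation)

Nash equilibrium: (A, Y), (A, Z), (B, X)

Work:
Best responses:
  P1 vs X: payoffs [1, 4, 0] → best response B (payoff 4)
  P1 vs Y: payoffs [4, 0, 3] → best response A (payoff 4)
  P1 vs Z: payoffs [2, 2, 0] → best response A/B (payoff 2)
  P2 vs A: payoffs [1, 1, 1] → best response X/Y/Z (payoff 1)
  P2 vs B: payoffs [4, 0, 2] → best response X (payoff 4)
  P2 vs C: payoffs [3, 4, 1] → best response Y (payoff 4)
Mutual best responses: (A,Y), (A,Z), (B,X) → Nash equilibria.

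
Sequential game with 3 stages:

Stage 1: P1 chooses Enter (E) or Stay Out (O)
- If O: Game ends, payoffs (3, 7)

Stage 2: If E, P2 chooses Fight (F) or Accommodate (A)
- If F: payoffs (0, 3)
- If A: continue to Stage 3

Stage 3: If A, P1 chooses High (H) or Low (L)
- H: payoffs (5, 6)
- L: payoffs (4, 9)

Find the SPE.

SPE: (E, A, H); Outcome (5, 6)

Work:
Stage 3: P1 chooses H (5 vs 4)
Stage 2: P2: F->3, A->6 (anticipating H). Choose A
Stage 1: P1: O->3, E->5 (anticipating A, H). Choose E
SPE path: E -> A -> H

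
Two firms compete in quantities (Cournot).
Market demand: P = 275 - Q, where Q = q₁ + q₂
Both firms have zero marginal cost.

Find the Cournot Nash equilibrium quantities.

q₁* = q₂* = 91.67; P* = 91.67

Work:
Profit: π_i = P·q_i = (a - q_i - q_j)·q_i
FOC: ∂π_i/∂q_i = a - 2q_i - q_j = 0
Reaction function: q_i = (275 - q_j)/2
Symmetry: q* = 275/3 = 91.67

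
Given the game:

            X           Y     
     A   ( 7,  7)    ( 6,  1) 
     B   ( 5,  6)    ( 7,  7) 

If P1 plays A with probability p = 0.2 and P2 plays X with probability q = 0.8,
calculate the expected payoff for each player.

E[P1] = 5.68, E[P2] = 6.12

Work:
E[P1] = p·q·π₁(A,X) + p·(1-q)·π₁(A,Y) + (1-p)·q·π₁(B,X) + (1-p)·(1-q)·π₁(B,Y)
= 0.2·0.8·7 + 0.2·0.2·6 + 0.8·0.8·5 + 0.8·0.2·7
= 5.68

E[P2] = 6.12 (similar calculation)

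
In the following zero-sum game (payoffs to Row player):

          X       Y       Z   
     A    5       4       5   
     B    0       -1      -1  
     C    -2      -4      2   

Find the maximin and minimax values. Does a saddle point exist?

Maximin = 4, Minimax = 4, Saddle: True

Work:
Row minimums: [4, -1, -4] → maximin = 4
Column maximums: [5, 4, 5] → minimax = 4
Saddle point exists! Game value = 4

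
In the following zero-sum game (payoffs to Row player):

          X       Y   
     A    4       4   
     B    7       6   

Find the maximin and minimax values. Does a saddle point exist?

Maximin = 6, Minimax = 6, Saddle: True

Work:
Row minimums: [4, 6] → maximin = 6
Column maximums: [7, 6] → minimax = 6
Saddle point exists! Game value = 6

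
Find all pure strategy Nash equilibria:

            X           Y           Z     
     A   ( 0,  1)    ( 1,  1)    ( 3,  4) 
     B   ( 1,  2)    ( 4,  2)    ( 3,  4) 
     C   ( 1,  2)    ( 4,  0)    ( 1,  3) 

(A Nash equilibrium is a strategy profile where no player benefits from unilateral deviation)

Nash equilibrium: (A, Z), (B, Z)

Work:
Best responses:
  P1 vs X: payoffs [0, 1, 1] → best response B/C (payoff 1)
  P1 vs Y: payoffs [1, 4, 4] → best response B/C (payoff 4)
  P1 vs Z: payoffs [3, 3, 1] → best response A/B (payoff 3)
  P2 vs A: payoffs [1, 1, 4] → best response Z (payoff 4)
  P2 vs B: payoffs [2, 2, 4] → best response Z (payoff 4)
  P2 vs C: payoffs [2, 0, 3] → best response Z (payoff 3)
Mutual best responses: (A,Z), (B,Z) → Nash equilibria.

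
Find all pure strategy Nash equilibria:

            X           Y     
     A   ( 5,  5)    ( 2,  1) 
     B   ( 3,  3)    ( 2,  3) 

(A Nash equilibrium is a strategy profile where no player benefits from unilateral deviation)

Nash equilibrium: (A, X), (B, Y)

Work:
Best responses:
  P1 vs X: payoffs [5, 3] → best response A (payoff 5)
  P1 vs Y: payoffs [2, 2] → best response A/B (payoff 2)
  P2 vs A: payoffs [5, 1] → best response X (payoff 5)
  P2 vs B: payoffs [3, 3] → best response X/Y (payoff 3)
Mutual best responses: (A,X), (B,Y) → Nash equilibria.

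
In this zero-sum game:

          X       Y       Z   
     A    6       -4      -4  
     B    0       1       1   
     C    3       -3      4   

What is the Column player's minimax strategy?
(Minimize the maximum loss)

Column should play Y, value = 1

Work:
Column player minimizes Row's maximum payoff:
Column X: max payoff to Row = 6
Column Y: max payoff to Row = 1
Column Z: max payoff to Row = 4
Minimum is 1, achieved by column Y.
Minimax strategy: Y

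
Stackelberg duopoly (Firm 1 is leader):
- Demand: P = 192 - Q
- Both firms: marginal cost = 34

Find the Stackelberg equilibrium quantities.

q₁* (leader) = 79.0, q₂* (follower) = 39.5

Work:
Follower's reaction: q₂ = (a - c - q₁)/2
Leader substitutes: π₁ = q₁·(a - q₁ - (a-c-q₁)/2 - c)
FOC: q₁* = (192 - 34)/2 = 79.00
Then: q₂* = (192 - 34 - 79.0)/2 = 39.50
Leader has first-mover advantage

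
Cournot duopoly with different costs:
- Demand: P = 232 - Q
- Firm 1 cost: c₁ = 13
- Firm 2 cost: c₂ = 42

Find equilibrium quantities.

q₁* = 82.67, q₂* = 53.67

Work:
Reaction: q₁ = (232 - 13 - q₂)/2
Reaction: q₂ = (232 - 42 - q₁)/2
Solve simultaneously:
q₁* = (232 - 2×13 + 42)/3 = 82.67
q₂* = (232 - 2×42 + 13)/3 = 53.67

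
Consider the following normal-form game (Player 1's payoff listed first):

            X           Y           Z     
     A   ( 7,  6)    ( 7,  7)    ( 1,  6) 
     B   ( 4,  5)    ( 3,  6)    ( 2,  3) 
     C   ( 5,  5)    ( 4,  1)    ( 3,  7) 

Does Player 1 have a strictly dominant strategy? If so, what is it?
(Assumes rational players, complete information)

No strictly dominant strategy exists for Player 1

Work:
A strategy strictly dominates another if it gives a strictly higher payoff against every opponent action. Compare each pair of P1's strategies column-by-column:
  A vs B: [7 vs 4, 7 vs 3, 1 vs 2] → A does not strictly dominate B (column Z: 1 ≤ 2)
  A vs C: [7 vs 5, 7 vs 4, 1 vs 3] → A does not strictly dominate C (column Z: 1 ≤ 3)
  B vs A: [4 vs 7, 3 vs 7, 2 vs 1] → B does not strictly dominate A (column X: 4 ≤ 7)
  B vs C: [4 vs 5, 3 vs 4, 2 vs 3] → B does not strictly dominate C (column X: 4 ≤ 5)
  C vs A: [5 vs 7, 4 vs 7, 3 vs 1] → C does not strictly dominate A (column X: 5 ≤ 7)
  C vs B: [5 vs 4, 4 vs 3, 3 vs 2] → C strictly dominates B
No single strategy strictly dominates all others → no strictly dominant strategy.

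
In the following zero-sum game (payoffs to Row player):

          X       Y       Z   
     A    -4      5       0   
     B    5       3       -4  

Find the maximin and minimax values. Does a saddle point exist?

Maximin = -4, Minimax = 0, Saddle: False

Work:
Row minimums: [-4, -4] → maximin = -4
Column maximums: [5, 5, 0] → minimax = 0
No saddle point (maximin ≠ minimax). Mixed strategy needed.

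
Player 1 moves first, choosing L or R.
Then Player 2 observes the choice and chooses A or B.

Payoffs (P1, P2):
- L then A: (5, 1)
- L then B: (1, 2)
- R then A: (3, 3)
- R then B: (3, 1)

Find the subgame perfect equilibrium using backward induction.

P1 plays R, P2 plays B after L and A after R; Payoff (3, 3)

Work:
Backward induction:
After L: P2 chooses B → P1 gets 1
After R: P2 chooses A → P1 gets 3
P1 chooses R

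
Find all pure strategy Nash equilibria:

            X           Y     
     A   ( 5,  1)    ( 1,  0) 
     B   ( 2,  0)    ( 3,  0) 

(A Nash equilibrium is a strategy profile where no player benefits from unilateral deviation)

Nash equilibrium: (A, X), (B, Y)

Work:
Best responses:
  P1 vs X: payoffs [5, 2] → best response A (payoff 5)
  P1 vs Y: payoffs [1, 3] → best response B (payoff 3)
  P2 vs A: payoffs [1, 0] → best response X (payoff 1)
  P2 vs B: payoffs [0, 0] → best response X/Y (payoff 0)
Mutual best responses: (A,X), (B,Y) → Nash equilibria.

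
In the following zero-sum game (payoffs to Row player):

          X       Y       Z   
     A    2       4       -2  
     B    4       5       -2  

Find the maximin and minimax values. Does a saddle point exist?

Maximin = -2, Minimax = -2, Saddle: True

Work:
Row minimums: [-2, -2] → maximin = -2
Column maximums: [4, 5, -2] → minimax = -2
Saddle point exists! Game value = -2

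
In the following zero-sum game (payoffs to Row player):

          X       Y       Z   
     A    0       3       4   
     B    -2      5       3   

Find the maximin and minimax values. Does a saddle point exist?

Maximin = 0, Minimax = 0, Saddle: True

Work:
Row minimums: [0, -2] → maximin = 0
Column maximums: [0, 5, 4] → minimax = 0
Saddle point exists! Game value = 0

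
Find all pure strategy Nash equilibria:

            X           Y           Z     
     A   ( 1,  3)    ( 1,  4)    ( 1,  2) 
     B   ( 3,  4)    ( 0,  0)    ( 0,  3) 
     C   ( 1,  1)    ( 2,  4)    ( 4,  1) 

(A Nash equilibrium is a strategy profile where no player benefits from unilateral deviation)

Nash equilibrium: (B, X), (C, Y)

Work:
Best responses:
  P1 vs X: payoffs [1, 3, 1] → best response B (payoff 3)
  P1 vs Y: payoffs [1, 0, 2] → best response C (payoff 2)
  P1 vs Z: payoffs [1, 0, 4] → best response C (payoff 4)
  P2 vs A: payoffs [3, 4, 2] → best response Y (payoff 4)
  P2 vs B: payoffs [4, 0, 3] → best response X (payoff 4)
  P2 vs C: payoffs [1, 4, 1] → best response Y (payoff 4)
Mutual best responses: (B,X), (C,Y) → Nash equilibria.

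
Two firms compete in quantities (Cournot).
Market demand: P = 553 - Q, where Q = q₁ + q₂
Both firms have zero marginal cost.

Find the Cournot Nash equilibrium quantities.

q₁* = q₂* = 184.33; P* = 184.33

Work:
Profit: π_i = P·q_i = (a - q_i - q_j)·q_i
FOC: ∂π_i/∂q_i = a - 2q_i - q_j = 0
Reaction function: q_i = (553 - q_j)/2
Symmetry: q* = 553/3 = 184.33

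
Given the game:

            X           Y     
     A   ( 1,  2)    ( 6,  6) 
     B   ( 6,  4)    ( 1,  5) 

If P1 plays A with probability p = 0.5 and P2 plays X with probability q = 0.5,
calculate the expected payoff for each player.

E[P1] = 3.5, E[P2] = 4.25

Work:
E[P1] = p·q·π₁(A,X) + p·(1-q)·π₁(A,Y) + (1-p)·q·π₁(B,X) + (1-p)·(1-q)·π₁(B,Y)
= 0.5·0.5·1 + 0.5·0.5·6 + 0.5·0.5·6 + 0.5·0.5·1
= 3.5

E[P2] = 4.25 (similar calculation)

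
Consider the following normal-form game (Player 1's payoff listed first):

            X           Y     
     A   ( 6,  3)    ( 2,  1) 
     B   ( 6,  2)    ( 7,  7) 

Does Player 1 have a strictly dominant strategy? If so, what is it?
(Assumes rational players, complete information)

No strictly dominant strategy exists for Player 1

Work:
A strategy strictly dominates another if it gives a strictly higher payoff against every opponent action. Compare each pair of P1's strategies column-by-column:
  A vs B: [6 vs 6, 2 vs 7] → A does not strictly dominate B (column X: 6 ≤ 6)
  B vs A: [6 vs 6, 7 vs 2] → B does not strictly dominate A (column X: 6 ≤ 6)
No single strategy strictly dominates all others → no strictly dominant strategy.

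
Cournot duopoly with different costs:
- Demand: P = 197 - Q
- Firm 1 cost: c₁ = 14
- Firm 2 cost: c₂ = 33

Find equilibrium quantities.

q₁* = 67.33, q₂* = 48.33

Work:
Reaction: q₁ = (197 - 14 - q₂)/2
Reaction: q₂ = (197 - 33 - q₁)/2
Solve simultaneously:
q₁* = (197 - 2×14 + 33)/3 = 67.33
q₂* = (197 - 2×33 + 14)/3 = 48.33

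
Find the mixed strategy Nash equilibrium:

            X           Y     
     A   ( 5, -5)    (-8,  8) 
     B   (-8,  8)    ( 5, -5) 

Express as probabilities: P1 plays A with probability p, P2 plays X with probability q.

p = 0.5, q = 0.5

Work:
Find probabilities that make opponent indifferent:
P2 chooses q to make P1 indifferent between A and B
P1 chooses p to make P2 indifferent between X and Y
Mixed NE: P1 plays (A: 0.5, B: 0.5), P2 plays (X: 0.5, Y: 0.5)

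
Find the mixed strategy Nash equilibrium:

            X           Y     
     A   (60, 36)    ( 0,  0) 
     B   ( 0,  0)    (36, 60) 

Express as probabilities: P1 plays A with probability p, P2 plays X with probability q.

p = 0.625, q = 0.375

Work:
Find probabilities that make opponent indifferent:
P2 chooses q to make P1 indifferent between A and B
P1 chooses p to make P2 indifferent between X and Y
Mixed NE: P1 plays (A: 0.625, B: 0.375), P2 plays (X: 0.375, Y: 0.625)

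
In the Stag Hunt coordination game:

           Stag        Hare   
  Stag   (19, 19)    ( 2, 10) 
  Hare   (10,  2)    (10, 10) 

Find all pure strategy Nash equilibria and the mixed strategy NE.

Pure NE: (Stag, Stag) and (Hare, Hare); Mixed NE: p = 0.4706, q = 0.4706

Work:
Check pure NE:
(Stag, Stag): (19, 19) - no unilateral deviation beneficial
(Hare, Hare): (10, 10) - no unilateral deviation beneficial
Mixed NE: P1 plays Stag with p = 0.4706, P2 plays Stag with q = 0.4706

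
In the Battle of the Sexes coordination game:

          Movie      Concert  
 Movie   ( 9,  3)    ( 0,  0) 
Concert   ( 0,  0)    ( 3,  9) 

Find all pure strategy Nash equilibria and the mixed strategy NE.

Pure NE: (Movie, Movie) and (Concert, Concert); Mixed NE: p = 0.75, q = 0.25

Work:
Check pure NE:
(Movie, Movie): (9, 3) - no unilateral deviation beneficial
(Concert, Concert): (3, 9) - no unilateral deviation beneficial
Mixed NE: P1 plays Movie with p = 0.75, P2 plays Movie with q = 0.25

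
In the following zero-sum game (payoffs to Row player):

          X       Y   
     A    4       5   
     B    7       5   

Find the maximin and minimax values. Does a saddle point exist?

Maximin = 5, Minimax = 5, Saddle: True

Work:
Row minimums: [4, 5] → maximin = 5
Column maximums: [7, 5] → minimax = 5
Saddle point exists! Game value = 5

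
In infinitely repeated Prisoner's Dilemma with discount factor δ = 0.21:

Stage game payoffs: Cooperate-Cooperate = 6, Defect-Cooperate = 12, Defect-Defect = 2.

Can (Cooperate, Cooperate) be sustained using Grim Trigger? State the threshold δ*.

δ* = 0.6; since δ = 0.21 < 0.6, cooperation cannot be sustained

Work:
For Grim Trigger:
Cooperate forever: 6/(1-δ)
Defect then punished: 12 + 2·δ/(1-δ)
Need: 6/(1-δ) ≥ 12 + 2·δ/(1-δ)
Solving: δ ≥ (T-R)/(T-P) = (12-6)/(12-2) = 0.6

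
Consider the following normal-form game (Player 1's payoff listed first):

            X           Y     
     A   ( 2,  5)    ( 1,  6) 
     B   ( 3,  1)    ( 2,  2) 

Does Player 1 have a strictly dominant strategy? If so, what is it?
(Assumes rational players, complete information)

Yes, Player 1's strictly dominant strategy is B

Work:
A strategy strictly dominates another if it gives a strictly higher payoff against every opponent action. Compare each pair of P1's strategies column-by-column:
  A vs B: [2 vs 3, 1 vs 2] → A does not strictly dominate B (column X: 2 ≤ 3)
  B vs A: [3 vs 2, 2 vs 1] → B strictly dominates A
B strictly dominates every other strategy → strictly dominant.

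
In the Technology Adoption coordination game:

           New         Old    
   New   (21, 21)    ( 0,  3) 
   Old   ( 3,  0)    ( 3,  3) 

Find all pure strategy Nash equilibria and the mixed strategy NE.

Pure NE: (New, New) and (Old, Old); Mixed NE: p = 0.1429, q = 0.1429

Work:
Check pure NE:
(New, New): (21, 21) - no unilateral deviation beneficial
(Old, Old): (3, 3) - no unilateral deviation beneficial
Mixed NE: P1 plays New with p = 0.1429, P2 plays New with q = 0.1429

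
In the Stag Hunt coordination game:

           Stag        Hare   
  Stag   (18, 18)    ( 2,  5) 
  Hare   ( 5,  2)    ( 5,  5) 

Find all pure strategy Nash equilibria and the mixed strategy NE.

Pure NE: (Stag, Stag) and (Hare, Hare); Mixed NE: p = 0.1875, q = 0.1875

Work:
Check pure NE:
(Stag, Stag): (18, 18) - no unilateral deviation beneficial
(Hare, Hare): (5, 5) - no unilateral deviation beneficial
Mixed NE: P1 plays Stag with p = 0.1875, P2 plays Stag with q = 0.1875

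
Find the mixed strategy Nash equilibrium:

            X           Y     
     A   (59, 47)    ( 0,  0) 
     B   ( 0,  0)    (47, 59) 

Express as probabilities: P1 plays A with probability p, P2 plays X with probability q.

p = 0.5566, q = 0.4434

Work:
Find probabilities that make opponent indifferent:
P2 chooses q to make P1 indifferent between A and B
P1 chooses p to make P2 indifferent between X and Y
Mixed NE: P1 plays (A: 0.5566, B: 0.4434), P2 plays (X: 0.4434, Y: 0.5566)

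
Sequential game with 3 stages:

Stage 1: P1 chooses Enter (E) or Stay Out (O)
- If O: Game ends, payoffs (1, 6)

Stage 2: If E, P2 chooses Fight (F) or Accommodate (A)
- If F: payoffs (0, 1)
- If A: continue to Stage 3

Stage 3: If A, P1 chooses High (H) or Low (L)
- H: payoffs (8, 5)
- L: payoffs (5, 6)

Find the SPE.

SPE: (E, A, H); Outcome (8, 5)

Work:
Stage 3: P1 chooses H (8 vs 5)
Stage 2: P2: F->1, A->5 (anticipating H). Choose A
Stage 1: P1: O->1, E->8 (anticipating A, H). Choose E
SPE path: E -> A -> H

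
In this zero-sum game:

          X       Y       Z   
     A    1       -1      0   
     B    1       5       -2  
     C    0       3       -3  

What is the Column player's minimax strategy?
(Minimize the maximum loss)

Column should play Z, value = 0

Work:
Column player minimizes Row's maximum payoff:
Column X: max payoff to Row = 1
Column Y: max payoff to Row = 5
Column Z: max payoff to Row = 0
Minimum is 0, achieved by column Z.
Minimax strategy: Z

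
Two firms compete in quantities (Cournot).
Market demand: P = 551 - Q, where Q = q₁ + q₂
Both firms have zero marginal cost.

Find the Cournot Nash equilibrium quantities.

q₁* = q₂* = 183.67; P* = 183.67

Work:
Profit: π_i = P·q_i = (a - q_i - q_j)·q_i
FOC: ∂π_i/∂q_i = a - 2q_i - q_j = 0
Reaction function: q_i = (551 - q_j)/2
Symmetry: q* = 551/3 = 183.67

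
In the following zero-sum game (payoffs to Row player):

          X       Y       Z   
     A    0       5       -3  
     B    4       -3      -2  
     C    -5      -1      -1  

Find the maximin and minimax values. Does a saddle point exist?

Maximin = -3, Minimax = -1, Saddle: False

Work:
Row minimums: [-3, -3, -5] → maximin = -3
Column maximums: [4, 5, -1] → minimax = -1
No saddle point (maximin ≠ minimax). Mixed strategy needed.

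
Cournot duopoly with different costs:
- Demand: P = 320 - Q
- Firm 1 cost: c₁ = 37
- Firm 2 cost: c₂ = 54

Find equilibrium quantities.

q₁* = 100.0, q₂* = 83.0

Work:
Reaction: q₁ = (320 - 37 - q₂)/2
Reaction: q₂ = (320 - 54 - q₁)/2
Solve simultaneously:
q₁* = (320 - 2×37 + 54)/3 = 100.0
q₂* = (320 - 2×54 + 37)/3 = 83.0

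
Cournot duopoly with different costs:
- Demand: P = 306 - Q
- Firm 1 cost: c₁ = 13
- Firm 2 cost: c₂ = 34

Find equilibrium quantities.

q₁* = 104.67, q₂* = 83.67

Work:
Reaction: q₁ = (306 - 13 - q₂)/2
Reaction: q₂ = (306 - 34 - q₁)/2
Solve simultaneously:
q₁* = (306 - 2×13 + 34)/3 = 104.67
q₂* = (306 - 2×34 + 13)/3 = 83.67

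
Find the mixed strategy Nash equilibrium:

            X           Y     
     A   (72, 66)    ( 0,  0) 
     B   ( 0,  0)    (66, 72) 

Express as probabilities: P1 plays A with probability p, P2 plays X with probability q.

p = 0.5217, q = 0.4783

Work:
Find probabilities that make opponent indifferent:
P2 chooses q to make P1 indifferent between A and B
P1 chooses p to make P2 indifferent between X and Y
Mixed NE: P1 plays (A: 0.5217, B: 0.4783), P2 plays (X: 0.4783, Y: 0.5217)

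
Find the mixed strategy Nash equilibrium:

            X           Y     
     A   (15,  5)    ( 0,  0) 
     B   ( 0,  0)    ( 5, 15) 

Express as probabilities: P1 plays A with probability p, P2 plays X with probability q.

p = 0.75, q = 0.25

Work:
Find probabilities that make opponent indifferent:
P2 chooses q to make P1 indifferent between A and B
P1 chooses p to make P2 indifferent between X and Y
Mixed NE: P1 plays (A: 0.75, B: 0.25), P2 plays (X: 0.25, Y: 0.75)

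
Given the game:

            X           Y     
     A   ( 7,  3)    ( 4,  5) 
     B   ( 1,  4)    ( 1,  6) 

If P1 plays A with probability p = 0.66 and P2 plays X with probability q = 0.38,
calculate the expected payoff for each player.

E[P1] = 3.7324, E[P2] = 4.58

Work:
E[P1] = p·q·π₁(A,X) + p·(1-q)·π₁(A,Y) + (1-p)·q·π₁(B,X) + (1-p)·(1-q)·π₁(B,Y)
= 0.66·0.38·7 + 0.66·0.62·4 + 0.34·0.38·1 + 0.34·0.62·1
= 3.7324

E[P2] = 4.58 (similar calculation)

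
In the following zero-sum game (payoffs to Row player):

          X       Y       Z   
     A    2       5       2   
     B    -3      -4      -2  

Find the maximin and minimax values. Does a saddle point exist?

Maximin = 2, Minimax = 2, Saddle: True

Work:
Row minimums: [2, -4] → maximin = 2
Column maximums: [2, 5, 2] → minimax = 2
Saddle point exists! Game value = 2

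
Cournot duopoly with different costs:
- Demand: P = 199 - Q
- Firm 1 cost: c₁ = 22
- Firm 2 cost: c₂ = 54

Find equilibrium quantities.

q₁* = 69.67, q₂* = 37.67

Work:
Reaction: q₁ = (199 - 22 - q₂)/2
Reaction: q₂ = (199 - 54 - q₁)/2
Solve simultaneously:
q₁* = (199 - 2×22 + 54)/3 = 69.67
q₂* = (199 - 2×54 + 22)/3 = 37.67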